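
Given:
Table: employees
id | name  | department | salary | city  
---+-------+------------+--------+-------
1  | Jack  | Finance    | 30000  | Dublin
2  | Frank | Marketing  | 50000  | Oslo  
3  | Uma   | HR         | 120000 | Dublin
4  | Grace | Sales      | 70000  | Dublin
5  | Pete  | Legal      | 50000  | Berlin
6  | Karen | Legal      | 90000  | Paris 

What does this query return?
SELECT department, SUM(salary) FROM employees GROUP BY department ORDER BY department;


Summing salary within each department:
  Finance: 30000 = 30000
  HR: 120000 = 120000
  Legal: 50000 + 90000 = 140000
  Marketing: 50000 = 50000
  Sales: 70000 = 70000


5 groups:
Finance, 30000
HR, 120000
Legal, 140000
Marketing, 50000
Sales, 70000


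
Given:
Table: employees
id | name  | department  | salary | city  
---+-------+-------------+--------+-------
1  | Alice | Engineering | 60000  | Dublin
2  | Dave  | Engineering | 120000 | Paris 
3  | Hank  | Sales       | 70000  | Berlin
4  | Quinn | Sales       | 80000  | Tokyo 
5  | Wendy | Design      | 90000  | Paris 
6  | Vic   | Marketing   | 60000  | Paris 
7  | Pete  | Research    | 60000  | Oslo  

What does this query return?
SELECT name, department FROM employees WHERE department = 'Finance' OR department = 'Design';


Filtering: department = 'Finance' OR 'Design'
Matching: 1 rows

1 rows:
Wendy, Design


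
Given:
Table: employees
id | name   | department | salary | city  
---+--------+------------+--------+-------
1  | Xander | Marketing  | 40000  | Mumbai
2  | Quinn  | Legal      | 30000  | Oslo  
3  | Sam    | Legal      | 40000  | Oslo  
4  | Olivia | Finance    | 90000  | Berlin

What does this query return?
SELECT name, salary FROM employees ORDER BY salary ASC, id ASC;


Sorting by salary ASC, then id ASC for ties

4 rows:
Quinn, 30000
Xander, 40000
Sam, 40000
Olivia, 90000


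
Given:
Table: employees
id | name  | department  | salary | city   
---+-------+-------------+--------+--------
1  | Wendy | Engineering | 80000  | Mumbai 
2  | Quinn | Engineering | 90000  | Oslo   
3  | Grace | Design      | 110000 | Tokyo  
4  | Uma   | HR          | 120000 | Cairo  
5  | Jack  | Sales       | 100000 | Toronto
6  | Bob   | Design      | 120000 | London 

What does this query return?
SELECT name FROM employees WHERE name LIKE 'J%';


LIKE 'J%' matches names starting with 'J'
Matching: 1

1 rows:
Jack


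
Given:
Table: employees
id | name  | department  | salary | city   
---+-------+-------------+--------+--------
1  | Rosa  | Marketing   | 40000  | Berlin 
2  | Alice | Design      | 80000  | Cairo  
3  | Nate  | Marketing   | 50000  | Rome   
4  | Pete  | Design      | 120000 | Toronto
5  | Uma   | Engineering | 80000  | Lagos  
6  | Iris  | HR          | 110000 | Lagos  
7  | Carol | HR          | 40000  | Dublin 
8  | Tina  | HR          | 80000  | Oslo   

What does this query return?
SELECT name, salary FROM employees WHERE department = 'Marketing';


Filtering: department = 'Marketing'
Matching rows: 2

2 rows:
Rosa, 40000
Nate, 50000


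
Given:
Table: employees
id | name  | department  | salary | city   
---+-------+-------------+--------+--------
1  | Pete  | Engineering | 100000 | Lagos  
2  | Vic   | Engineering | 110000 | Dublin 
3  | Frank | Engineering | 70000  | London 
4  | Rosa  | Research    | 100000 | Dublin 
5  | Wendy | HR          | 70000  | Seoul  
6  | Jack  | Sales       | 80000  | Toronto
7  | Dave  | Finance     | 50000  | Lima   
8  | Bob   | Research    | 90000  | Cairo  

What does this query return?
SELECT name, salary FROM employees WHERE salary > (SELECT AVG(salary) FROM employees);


Subquery: AVG(salary) = 83750.0
Filtering: salary > 83750.0
  Pete (100000) -> MATCH
  Vic (110000) -> MATCH
  Rosa (100000) -> MATCH
  Bob (90000) -> MATCH


4 rows:
Pete, 100000
Vic, 110000
Rosa, 100000
Bob, 90000


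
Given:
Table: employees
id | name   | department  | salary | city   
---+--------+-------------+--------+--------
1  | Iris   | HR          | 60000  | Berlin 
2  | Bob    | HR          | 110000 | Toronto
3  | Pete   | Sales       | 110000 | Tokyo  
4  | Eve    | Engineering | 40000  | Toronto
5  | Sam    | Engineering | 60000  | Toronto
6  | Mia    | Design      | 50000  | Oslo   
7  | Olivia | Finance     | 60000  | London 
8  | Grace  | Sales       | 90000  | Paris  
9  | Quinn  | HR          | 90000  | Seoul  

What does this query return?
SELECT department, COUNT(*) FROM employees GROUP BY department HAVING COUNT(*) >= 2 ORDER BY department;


Groups with count >= 2:
  Engineering: 2 -> PASS
  HR: 3 -> PASS
  Sales: 2 -> PASS
  Design: 1 -> filtered out
  Finance: 1 -> filtered out


3 groups:
Engineering, 2
HR, 3
Sales, 2


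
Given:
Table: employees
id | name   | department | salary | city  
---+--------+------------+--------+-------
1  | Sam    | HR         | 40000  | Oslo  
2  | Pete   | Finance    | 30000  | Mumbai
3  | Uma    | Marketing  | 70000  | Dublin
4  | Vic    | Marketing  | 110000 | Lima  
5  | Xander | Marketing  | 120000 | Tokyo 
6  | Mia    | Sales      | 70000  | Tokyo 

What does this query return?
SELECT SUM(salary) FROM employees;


SUM(salary) = 40000 + 30000 + 70000 + 110000 + 120000 + 70000 = 440000

440000


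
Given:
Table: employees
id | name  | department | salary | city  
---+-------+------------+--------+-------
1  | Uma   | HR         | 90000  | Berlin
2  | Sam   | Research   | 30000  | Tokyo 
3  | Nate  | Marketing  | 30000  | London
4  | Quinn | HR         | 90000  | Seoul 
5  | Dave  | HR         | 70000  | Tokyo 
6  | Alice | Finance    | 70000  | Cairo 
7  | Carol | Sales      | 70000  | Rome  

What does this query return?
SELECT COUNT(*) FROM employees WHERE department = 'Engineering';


Counting rows where department = 'Engineering'


0


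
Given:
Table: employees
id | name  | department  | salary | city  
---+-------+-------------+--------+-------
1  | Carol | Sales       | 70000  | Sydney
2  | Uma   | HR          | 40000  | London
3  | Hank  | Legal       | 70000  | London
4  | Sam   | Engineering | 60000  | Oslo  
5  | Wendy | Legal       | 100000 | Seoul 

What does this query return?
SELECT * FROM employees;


SELECT * returns all 5 rows with all columns

5 rows:
1, Carol, Sales, 70000, Sydney
2, Uma, HR, 40000, London
3, Hank, Legal, 70000, London
4, Sam, Engineering, 60000, Oslo
5, Wendy, Legal, 100000, Seoul


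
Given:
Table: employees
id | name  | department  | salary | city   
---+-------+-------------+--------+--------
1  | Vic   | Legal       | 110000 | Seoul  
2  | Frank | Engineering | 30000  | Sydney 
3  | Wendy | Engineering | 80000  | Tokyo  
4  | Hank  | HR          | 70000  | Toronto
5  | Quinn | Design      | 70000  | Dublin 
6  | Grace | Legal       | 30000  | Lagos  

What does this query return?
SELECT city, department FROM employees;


Projecting columns: city, department

6 rows:
Seoul, Legal
Sydney, Engineering
Tokyo, Engineering
Toronto, HR
Dublin, Design
Lagos, Legal


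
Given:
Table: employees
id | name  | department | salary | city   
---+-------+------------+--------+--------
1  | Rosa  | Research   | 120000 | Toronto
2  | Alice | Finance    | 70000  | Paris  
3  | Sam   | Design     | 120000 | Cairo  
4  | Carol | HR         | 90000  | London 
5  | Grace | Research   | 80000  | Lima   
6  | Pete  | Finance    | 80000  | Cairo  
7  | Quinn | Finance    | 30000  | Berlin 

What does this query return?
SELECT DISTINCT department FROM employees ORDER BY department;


All 'department' values (row order): Research, Finance, Design, HR, Research, Finance, Finance
Removing duplicates leaves 4 unique value(s).

4 values:
Design
Finance
HR
Research


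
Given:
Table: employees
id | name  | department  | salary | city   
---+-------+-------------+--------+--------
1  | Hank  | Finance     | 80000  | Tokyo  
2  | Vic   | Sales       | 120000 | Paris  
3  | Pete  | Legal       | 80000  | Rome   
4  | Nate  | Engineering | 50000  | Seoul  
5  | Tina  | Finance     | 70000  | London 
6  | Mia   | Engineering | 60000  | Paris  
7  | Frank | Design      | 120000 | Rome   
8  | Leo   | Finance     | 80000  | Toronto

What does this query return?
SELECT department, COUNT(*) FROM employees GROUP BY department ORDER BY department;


Assigning each row to its department group:
  Hank -> Finance
  Vic -> Sales
  Pete -> Legal
  Nate -> Engineering
  Tina -> Finance
  Mia -> Engineering
  Frank -> Design
  Leo -> Finance


5 groups:
Design, 1
Engineering, 2
Finance, 3
Legal, 1
Sales, 1


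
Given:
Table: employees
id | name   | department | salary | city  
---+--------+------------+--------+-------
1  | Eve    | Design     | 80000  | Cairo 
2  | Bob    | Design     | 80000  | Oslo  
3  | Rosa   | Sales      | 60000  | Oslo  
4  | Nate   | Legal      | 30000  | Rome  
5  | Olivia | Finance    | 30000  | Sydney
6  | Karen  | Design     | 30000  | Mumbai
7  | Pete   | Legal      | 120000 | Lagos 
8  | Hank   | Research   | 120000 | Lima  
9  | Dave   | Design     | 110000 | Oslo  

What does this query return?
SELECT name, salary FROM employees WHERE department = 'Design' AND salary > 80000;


Filtering: department = 'Design' AND salary > 80000
Matching: 1 rows

1 rows:
Dave, 110000


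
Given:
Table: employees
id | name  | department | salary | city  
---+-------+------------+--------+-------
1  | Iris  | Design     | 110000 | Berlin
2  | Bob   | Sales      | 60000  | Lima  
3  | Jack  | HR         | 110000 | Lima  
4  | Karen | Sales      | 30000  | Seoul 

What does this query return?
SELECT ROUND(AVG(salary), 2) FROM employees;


SUM(salary) = 310000
COUNT = 4
ROUND(AVG, 2) = ROUND(310000 / 4, 2) = 77500.0

77500.0


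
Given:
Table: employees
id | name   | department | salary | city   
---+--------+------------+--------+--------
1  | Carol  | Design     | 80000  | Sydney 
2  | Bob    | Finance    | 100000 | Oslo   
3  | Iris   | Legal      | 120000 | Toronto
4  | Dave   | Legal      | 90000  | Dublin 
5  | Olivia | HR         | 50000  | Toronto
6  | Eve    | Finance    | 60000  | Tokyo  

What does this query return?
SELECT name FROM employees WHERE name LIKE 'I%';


LIKE 'I%' matches names starting with 'I'
Matching: 1

1 rows:
Iris


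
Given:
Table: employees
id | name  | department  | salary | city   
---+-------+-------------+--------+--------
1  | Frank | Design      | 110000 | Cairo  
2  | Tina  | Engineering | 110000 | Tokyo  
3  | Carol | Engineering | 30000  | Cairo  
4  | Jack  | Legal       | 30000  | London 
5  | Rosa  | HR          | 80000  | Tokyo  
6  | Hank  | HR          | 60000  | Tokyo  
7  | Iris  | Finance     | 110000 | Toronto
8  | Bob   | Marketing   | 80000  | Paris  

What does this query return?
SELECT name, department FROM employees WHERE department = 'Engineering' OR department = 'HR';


Filtering: department = 'Engineering' OR 'HR'
Matching: 4 rows

4 rows:
Tina, Engineering
Carol, Engineering
Rosa, HR
Hank, HR


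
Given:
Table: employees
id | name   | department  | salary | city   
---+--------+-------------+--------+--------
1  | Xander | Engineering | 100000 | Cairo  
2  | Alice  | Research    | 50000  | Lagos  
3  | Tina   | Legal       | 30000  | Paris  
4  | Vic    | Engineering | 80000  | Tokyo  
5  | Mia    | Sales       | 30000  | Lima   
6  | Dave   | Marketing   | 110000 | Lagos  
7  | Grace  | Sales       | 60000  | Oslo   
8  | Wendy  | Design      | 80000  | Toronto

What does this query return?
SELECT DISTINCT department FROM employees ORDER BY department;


All 'department' values (row order): Engineering, Research, Legal, Engineering, Sales, Marketing, Sales, Design
Removing duplicates leaves 6 unique value(s).

6 values:
Design
Engineering
Legal
Marketing
Research
Sales


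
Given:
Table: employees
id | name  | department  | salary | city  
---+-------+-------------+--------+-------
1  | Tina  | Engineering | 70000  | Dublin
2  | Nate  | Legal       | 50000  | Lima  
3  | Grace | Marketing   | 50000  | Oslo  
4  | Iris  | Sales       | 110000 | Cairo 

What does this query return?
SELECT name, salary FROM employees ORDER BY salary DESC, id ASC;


Sorting by salary DESC, then id ASC for ties

4 rows:
Iris, 110000
Tina, 70000
Nate, 50000
Grace, 50000


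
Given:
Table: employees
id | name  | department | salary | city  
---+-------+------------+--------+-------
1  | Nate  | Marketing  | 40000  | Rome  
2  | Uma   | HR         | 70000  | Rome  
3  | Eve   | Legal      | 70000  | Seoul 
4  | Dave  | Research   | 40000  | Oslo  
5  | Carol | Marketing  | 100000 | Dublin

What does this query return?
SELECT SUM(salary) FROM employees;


SUM(salary) = 40000 + 70000 + 70000 + 40000 + 100000 = 320000

320000


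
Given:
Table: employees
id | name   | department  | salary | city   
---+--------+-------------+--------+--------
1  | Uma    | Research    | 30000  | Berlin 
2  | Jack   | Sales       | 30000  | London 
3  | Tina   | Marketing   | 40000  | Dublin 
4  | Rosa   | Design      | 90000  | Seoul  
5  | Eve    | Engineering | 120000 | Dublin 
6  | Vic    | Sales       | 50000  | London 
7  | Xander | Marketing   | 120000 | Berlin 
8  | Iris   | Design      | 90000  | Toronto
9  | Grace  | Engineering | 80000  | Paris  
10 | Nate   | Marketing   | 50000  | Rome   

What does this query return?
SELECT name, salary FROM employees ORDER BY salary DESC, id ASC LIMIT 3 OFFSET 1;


Sort by salary DESC (id ASC tiebreak), then skip 1 and take 3
Rows 2 through 4

3 rows:
Xander, 120000
Rosa, 90000
Iris, 90000


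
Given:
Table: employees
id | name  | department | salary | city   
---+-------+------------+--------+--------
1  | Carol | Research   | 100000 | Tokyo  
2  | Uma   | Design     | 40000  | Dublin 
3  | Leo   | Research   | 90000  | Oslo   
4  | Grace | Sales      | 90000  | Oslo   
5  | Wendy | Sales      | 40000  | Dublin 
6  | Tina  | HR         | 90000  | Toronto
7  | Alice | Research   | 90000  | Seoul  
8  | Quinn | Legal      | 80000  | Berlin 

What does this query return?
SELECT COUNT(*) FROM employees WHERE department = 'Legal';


Counting rows where department = 'Legal'
  Quinn -> MATCH


1


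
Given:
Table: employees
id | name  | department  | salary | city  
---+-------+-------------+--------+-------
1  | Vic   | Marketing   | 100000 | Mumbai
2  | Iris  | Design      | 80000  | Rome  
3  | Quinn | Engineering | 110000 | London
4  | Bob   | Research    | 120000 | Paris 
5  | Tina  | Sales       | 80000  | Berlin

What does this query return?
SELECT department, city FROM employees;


Projecting columns: department, city

5 rows:
Marketing, Mumbai
Design, Rome
Engineering, London
Research, Paris
Sales, Berlin


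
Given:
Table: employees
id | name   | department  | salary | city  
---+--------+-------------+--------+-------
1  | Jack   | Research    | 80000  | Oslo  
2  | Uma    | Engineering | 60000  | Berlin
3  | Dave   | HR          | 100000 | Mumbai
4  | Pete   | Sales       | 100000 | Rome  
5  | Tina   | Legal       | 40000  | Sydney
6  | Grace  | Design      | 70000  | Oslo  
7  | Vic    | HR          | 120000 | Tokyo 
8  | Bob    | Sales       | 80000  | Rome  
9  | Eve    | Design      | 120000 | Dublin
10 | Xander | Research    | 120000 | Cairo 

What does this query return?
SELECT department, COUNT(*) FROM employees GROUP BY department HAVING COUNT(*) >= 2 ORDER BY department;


Groups with count >= 2:
  Design: 2 -> PASS
  HR: 2 -> PASS
  Research: 2 -> PASS
  Sales: 2 -> PASS
  Engineering: 1 -> filtered out
  Legal: 1 -> filtered out


4 groups:
Design, 2
HR, 2
Research, 2
Sales, 2


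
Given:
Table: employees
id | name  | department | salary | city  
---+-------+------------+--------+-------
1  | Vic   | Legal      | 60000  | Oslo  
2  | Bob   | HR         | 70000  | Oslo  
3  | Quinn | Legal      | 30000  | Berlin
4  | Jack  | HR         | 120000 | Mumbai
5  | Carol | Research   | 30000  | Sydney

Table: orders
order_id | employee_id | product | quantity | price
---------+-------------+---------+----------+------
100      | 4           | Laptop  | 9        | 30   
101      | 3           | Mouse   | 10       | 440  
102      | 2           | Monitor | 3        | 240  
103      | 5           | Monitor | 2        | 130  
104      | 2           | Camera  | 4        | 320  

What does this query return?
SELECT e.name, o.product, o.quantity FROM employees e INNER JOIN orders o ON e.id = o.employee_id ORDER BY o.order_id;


Joining employees.id = orders.employee_id:
  employee Jack (id=4) -> order Laptop
  employee Quinn (id=3) -> order Mouse
  employee Bob (id=2) -> order Monitor
  employee Carol (id=5) -> order Monitor
  employee Bob (id=2) -> order Camera


5 rows:
Jack, Laptop, 9
Quinn, Mouse, 10
Bob, Monitor, 3
Carol, Monitor, 2
Bob, Camera, 4


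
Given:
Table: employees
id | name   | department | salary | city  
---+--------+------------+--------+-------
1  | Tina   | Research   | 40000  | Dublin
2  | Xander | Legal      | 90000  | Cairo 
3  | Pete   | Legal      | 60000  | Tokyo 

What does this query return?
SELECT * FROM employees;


SELECT * returns all 3 rows with all columns

3 rows:
1, Tina, Research, 40000, Dublin
2, Xander, Legal, 90000, Cairo
3, Pete, Legal, 60000, Tokyo


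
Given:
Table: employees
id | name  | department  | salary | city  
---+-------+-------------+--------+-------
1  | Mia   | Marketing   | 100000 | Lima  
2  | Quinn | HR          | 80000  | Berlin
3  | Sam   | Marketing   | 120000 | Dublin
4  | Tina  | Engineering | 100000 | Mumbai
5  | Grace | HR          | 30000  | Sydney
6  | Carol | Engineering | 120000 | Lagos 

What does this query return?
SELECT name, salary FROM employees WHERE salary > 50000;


Filtering: salary > 50000
Matching: 5 rows

5 rows:
Mia, 100000
Quinn, 80000
Sam, 120000
Tina, 100000
Carol, 120000


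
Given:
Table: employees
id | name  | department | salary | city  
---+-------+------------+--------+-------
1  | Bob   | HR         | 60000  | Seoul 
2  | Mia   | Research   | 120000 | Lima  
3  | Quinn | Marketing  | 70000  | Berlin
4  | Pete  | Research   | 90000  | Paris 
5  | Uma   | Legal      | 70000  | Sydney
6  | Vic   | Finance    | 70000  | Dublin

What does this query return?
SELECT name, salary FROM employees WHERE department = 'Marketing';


Filtering: department = 'Marketing'
Matching rows: 1

1 rows:
Quinn, 70000


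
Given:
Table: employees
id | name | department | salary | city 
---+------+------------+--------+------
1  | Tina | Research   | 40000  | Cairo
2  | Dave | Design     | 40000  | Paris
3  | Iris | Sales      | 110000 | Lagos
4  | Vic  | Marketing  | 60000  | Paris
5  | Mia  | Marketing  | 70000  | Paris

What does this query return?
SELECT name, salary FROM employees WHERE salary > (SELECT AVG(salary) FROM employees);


Subquery: AVG(salary) = 64000.0
Filtering: salary > 64000.0
  Iris (110000) -> MATCH
  Mia (70000) -> MATCH


2 rows:
Iris, 110000
Mia, 70000


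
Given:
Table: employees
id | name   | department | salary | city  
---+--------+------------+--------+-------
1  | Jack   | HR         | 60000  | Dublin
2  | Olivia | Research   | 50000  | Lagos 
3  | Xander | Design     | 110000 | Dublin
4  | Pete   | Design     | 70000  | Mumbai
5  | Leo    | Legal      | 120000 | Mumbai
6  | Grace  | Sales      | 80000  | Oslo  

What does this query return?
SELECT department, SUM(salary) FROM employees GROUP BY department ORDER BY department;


Summing salary within each department:
  Design: 110000 + 70000 = 180000
  HR: 60000 = 60000
  Legal: 120000 = 120000
  Research: 50000 = 50000
  Sales: 80000 = 80000


5 groups:
Design, 180000
HR, 60000
Legal, 120000
Research, 50000
Sales, 80000


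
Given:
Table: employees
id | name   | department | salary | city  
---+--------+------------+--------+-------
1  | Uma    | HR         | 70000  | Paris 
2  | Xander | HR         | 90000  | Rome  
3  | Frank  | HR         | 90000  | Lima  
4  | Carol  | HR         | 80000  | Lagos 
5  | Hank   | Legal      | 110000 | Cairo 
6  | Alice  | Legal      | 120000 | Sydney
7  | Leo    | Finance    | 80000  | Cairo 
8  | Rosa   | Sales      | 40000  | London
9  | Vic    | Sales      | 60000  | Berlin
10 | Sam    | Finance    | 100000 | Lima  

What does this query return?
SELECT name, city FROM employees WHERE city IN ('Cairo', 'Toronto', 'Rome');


Filtering: city IN ('Cairo', 'Toronto', 'Rome')
Matching: 3 rows

3 rows:
Xander, Rome
Hank, Cairo
Leo, Cairo


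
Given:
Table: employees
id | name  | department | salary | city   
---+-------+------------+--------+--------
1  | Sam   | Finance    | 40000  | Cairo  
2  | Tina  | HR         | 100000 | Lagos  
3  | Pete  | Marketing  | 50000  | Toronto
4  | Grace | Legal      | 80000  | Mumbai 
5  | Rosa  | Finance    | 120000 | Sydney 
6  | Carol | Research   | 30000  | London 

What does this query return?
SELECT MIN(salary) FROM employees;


Salaries: 40000, 100000, 50000, 80000, 120000, 30000
MIN = 30000

30000


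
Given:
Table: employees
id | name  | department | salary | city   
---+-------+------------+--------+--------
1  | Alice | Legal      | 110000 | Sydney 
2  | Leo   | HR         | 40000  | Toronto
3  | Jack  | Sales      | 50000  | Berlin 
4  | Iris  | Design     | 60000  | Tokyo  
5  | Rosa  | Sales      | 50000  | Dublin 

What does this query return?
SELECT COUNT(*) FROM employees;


COUNT(*) counts all rows

5


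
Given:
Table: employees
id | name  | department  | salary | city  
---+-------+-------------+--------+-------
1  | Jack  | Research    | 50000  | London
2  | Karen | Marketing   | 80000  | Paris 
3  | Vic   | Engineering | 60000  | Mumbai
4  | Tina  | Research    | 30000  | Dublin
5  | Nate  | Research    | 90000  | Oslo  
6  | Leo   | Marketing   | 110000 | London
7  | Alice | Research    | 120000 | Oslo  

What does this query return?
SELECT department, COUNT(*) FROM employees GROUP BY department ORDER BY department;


Assigning each row to its department group:
  Jack -> Research
  Karen -> Marketing
  Vic -> Engineering
  Tina -> Research
  Nate -> Research
  Leo -> Marketing
  Alice -> Research


3 groups:
Engineering, 1
Marketing, 2
Research, 4


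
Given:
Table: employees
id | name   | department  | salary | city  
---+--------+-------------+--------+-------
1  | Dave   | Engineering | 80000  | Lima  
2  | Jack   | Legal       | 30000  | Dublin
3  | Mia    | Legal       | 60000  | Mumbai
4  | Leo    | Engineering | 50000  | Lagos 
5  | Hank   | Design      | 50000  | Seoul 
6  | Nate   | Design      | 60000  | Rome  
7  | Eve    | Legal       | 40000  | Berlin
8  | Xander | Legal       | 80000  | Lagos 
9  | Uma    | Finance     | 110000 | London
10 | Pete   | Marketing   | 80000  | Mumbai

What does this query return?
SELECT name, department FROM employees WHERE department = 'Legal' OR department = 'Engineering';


Filtering: department = 'Legal' OR 'Engineering'
Matching: 6 rows

6 rows:
Dave, Engineering
Jack, Legal
Mia, Legal
Leo, Engineering
Eve, Legal
Xander, Legal


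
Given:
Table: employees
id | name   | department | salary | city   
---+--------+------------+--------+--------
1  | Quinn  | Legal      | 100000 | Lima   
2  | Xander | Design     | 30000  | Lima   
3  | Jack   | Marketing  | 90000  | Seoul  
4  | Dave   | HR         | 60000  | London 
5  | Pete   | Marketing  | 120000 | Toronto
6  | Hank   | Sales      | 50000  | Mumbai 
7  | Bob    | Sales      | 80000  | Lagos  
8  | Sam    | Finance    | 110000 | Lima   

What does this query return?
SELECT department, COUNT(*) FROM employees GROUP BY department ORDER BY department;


Assigning each row to its department group:
  Quinn -> Legal
  Xander -> Design
  Jack -> Marketing
  Dave -> HR
  Pete -> Marketing
  Hank -> Sales
  Bob -> Sales
  Sam -> Finance


6 groups:
Design, 1
Finance, 1
HR, 1
Legal, 1
Marketing, 2
Sales, 2


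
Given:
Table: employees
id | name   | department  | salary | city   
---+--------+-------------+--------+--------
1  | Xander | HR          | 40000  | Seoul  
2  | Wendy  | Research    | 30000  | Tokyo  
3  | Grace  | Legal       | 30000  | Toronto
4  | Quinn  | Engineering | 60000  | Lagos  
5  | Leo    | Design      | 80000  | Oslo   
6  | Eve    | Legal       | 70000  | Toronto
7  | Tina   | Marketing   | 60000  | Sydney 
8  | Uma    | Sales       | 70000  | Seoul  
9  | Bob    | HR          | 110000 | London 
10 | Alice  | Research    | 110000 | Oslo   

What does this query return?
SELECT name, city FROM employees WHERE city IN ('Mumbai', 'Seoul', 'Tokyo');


Filtering: city IN ('Mumbai', 'Seoul', 'Tokyo')
Matching: 3 rows

3 rows:
Xander, Seoul
Wendy, Tokyo
Uma, Seoul


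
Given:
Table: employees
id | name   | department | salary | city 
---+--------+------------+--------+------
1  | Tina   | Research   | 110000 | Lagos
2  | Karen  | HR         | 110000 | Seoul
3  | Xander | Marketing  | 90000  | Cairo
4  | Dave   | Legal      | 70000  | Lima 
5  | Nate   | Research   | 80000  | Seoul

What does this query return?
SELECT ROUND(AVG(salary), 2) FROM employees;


SUM(salary) = 460000
COUNT = 5
ROUND(AVG, 2) = ROUND(460000 / 5, 2) = 92000.0

92000.0


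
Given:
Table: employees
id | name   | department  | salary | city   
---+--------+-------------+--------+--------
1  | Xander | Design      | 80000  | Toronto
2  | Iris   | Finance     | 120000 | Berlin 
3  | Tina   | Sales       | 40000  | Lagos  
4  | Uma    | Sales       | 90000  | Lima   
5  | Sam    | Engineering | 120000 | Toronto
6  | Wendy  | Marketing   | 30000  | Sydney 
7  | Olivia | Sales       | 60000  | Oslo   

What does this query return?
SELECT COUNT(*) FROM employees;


COUNT(*) counts all rows

7


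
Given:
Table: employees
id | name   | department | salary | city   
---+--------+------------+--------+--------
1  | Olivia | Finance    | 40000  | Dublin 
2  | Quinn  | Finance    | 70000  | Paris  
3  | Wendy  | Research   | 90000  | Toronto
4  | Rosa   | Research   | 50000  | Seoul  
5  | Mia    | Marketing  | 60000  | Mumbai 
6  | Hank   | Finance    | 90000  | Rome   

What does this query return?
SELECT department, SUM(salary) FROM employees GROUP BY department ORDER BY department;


Summing salary within each department:
  Finance: 40000 + 70000 + 90000 = 200000
  Marketing: 60000 = 60000
  Research: 90000 + 50000 = 140000


3 groups:
Finance, 200000
Marketing, 60000
Research, 140000


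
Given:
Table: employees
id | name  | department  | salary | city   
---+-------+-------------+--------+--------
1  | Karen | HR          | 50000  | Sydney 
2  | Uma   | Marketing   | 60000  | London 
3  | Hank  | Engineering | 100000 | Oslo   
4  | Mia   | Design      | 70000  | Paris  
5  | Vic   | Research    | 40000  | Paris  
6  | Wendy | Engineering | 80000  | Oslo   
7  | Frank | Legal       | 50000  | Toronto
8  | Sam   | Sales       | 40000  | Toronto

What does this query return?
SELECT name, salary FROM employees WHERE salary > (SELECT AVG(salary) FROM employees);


Subquery: AVG(salary) = 61250.0
Filtering: salary > 61250.0
  Hank (100000) -> MATCH
  Mia (70000) -> MATCH
  Wendy (80000) -> MATCH


3 rows:
Hank, 100000
Mia, 70000
Wendy, 80000


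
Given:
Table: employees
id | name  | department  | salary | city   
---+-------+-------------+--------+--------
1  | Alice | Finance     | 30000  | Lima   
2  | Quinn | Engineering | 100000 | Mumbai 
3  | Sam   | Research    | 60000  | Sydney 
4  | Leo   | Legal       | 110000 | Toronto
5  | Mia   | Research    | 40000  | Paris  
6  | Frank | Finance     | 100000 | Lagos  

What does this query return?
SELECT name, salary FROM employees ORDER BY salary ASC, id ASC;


Sorting by salary ASC, then id ASC for ties

6 rows:
Alice, 30000
Mia, 40000
Sam, 60000
Quinn, 100000
Frank, 100000
Leo, 110000


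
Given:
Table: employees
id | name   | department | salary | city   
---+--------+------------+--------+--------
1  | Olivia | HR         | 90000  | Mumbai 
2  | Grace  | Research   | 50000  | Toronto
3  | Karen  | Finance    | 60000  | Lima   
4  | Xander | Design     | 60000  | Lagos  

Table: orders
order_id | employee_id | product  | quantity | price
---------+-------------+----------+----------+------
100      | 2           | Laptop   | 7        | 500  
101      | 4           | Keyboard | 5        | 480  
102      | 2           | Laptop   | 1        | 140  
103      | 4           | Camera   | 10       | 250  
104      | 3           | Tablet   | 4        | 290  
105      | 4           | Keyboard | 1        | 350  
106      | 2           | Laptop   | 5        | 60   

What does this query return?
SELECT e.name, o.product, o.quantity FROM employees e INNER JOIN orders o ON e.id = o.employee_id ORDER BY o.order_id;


Joining employees.id = orders.employee_id:
  employee Grace (id=2) -> order Laptop
  employee Xander (id=4) -> order Keyboard
  employee Grace (id=2) -> order Laptop
  employee Xander (id=4) -> order Camera
  employee Karen (id=3) -> order Tablet
  employee Xander (id=4) -> order Keyboard
  employee Grace (id=2) -> order Laptop


7 rows:
Grace, Laptop, 7
Xander, Keyboard, 5
Grace, Laptop, 1
Xander, Camera, 10
Karen, Tablet, 4
Xander, Keyboard, 1
Grace, Laptop, 5


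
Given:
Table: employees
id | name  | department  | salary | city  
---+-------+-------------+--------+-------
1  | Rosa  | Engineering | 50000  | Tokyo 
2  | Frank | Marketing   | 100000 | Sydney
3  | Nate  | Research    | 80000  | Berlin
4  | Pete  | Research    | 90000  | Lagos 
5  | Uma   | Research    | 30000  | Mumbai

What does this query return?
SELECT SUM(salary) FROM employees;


SUM(salary) = 50000 + 100000 + 80000 + 90000 + 30000 = 350000

350000


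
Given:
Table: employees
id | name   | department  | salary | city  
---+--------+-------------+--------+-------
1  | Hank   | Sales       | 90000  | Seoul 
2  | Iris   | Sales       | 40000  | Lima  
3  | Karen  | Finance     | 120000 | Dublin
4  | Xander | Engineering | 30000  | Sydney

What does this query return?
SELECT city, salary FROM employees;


Projecting columns: city, salary

4 rows:
Seoul, 90000
Lima, 40000
Dublin, 120000
Sydney, 30000


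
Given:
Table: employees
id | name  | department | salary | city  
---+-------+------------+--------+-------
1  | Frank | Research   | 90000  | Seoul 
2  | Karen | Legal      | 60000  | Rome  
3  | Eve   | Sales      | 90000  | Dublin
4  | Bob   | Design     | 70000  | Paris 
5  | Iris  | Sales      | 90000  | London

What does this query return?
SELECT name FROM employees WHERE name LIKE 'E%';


LIKE 'E%' matches names starting with 'E'
Matching: 1

1 rows:
Eve


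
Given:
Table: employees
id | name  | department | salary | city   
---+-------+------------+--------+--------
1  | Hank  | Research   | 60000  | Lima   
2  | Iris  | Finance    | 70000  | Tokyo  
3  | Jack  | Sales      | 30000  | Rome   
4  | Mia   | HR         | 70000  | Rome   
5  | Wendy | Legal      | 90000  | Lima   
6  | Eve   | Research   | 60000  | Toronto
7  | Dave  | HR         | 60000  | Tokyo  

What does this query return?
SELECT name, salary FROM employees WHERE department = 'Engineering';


Filtering: department = 'Engineering'
Matching rows: 0

Empty result set (0 rows)


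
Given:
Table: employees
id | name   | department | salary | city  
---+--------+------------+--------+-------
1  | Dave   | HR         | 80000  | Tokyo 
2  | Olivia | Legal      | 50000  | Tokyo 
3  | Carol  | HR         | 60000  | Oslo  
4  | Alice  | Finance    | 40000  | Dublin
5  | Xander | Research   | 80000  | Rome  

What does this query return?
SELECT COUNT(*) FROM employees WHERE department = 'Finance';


Counting rows where department = 'Finance'
  Alice -> MATCH


1


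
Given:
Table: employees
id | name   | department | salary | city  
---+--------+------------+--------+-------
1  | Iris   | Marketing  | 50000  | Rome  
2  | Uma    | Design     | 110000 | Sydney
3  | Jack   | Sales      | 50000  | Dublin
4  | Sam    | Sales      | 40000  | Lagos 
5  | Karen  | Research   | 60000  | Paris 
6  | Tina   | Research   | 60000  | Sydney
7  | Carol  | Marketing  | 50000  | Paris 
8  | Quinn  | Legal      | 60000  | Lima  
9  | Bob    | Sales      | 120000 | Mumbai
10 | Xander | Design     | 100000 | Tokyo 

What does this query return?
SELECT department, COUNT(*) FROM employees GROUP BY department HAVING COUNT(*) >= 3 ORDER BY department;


Groups with count >= 3:
  Sales: 3 -> PASS
  Design: 2 -> filtered out
  Legal: 1 -> filtered out
  Marketing: 2 -> filtered out
  Research: 2 -> filtered out


1 groups:
Sales, 3


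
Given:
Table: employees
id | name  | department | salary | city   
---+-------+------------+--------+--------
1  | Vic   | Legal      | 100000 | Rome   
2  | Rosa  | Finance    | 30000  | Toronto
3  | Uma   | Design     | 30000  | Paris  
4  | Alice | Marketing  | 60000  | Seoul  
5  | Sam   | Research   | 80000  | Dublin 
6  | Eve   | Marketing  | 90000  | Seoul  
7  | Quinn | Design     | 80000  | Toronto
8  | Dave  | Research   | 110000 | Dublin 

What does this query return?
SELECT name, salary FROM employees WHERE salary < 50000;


Filtering: salary < 50000
Matching: 2 rows

2 rows:
Rosa, 30000
Uma, 30000


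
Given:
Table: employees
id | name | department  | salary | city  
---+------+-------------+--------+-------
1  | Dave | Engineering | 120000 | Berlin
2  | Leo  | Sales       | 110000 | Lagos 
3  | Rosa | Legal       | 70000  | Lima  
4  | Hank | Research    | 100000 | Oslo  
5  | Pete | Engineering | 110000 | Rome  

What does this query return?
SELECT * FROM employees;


SELECT * returns all 5 rows with all columns

5 rows:
1, Dave, Engineering, 120000, Berlin
2, Leo, Sales, 110000, Lagos
3, Rosa, Legal, 70000, Lima
4, Hank, Research, 100000, Oslo
5, Pete, Engineering, 110000, Rome


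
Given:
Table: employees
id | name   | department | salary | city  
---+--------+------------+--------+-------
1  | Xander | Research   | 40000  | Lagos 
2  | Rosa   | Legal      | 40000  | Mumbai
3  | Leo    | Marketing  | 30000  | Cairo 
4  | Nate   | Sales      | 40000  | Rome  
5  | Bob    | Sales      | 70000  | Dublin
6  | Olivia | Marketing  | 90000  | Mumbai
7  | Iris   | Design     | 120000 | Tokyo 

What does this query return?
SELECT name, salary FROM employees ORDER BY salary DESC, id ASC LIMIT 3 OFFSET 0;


Sort by salary DESC (id ASC tiebreak), then skip 0 and take 3
Rows 1 through 3

3 rows:
Iris, 120000
Olivia, 90000
Bob, 70000


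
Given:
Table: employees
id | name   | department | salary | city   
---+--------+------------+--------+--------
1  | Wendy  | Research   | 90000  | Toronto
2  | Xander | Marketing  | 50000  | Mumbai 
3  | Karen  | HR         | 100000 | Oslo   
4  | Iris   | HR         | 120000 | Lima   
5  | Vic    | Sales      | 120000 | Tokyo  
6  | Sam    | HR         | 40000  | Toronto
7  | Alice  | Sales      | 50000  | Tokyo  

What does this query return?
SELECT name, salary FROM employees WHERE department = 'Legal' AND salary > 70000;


Filtering: department = 'Legal' AND salary > 70000
Matching: 0 rows

Empty result set (0 rows)


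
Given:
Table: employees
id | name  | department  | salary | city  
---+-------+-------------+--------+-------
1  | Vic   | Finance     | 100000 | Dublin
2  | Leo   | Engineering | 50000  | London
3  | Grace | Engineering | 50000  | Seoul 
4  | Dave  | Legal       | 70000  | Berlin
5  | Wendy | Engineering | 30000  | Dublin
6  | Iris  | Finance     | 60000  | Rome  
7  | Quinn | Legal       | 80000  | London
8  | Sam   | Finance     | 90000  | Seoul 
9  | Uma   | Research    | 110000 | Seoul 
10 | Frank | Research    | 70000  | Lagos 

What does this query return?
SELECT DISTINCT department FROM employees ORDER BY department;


All 'department' values (row order): Finance, Engineering, Engineering, Legal, Engineering, Finance, Legal, Finance, Research, Research
Removing duplicates leaves 4 unique value(s).

4 values:
Engineering
Finance
Legal
Research


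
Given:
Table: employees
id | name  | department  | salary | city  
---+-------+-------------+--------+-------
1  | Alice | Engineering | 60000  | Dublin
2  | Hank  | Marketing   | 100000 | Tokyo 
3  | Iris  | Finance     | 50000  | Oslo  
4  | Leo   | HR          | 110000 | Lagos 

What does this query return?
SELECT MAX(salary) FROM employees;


Salaries: 60000, 100000, 50000, 110000
MAX = 110000

110000


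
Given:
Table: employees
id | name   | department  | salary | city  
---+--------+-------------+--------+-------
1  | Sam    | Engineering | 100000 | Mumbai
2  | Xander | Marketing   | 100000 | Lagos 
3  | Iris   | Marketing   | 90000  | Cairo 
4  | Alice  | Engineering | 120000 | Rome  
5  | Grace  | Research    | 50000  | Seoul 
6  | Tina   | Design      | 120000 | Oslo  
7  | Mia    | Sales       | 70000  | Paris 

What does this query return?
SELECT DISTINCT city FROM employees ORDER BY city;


All 'city' values (row order): Mumbai, Lagos, Cairo, Rome, Seoul, Oslo, Paris
Removing duplicates leaves 7 unique value(s).

7 values:
Cairo
Lagos
Mumbai
Oslo
Paris
Rome
Seoul


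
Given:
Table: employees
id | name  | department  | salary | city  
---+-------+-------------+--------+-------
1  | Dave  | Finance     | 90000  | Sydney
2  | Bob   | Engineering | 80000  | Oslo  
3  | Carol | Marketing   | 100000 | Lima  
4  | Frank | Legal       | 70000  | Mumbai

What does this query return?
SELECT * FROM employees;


SELECT * returns all 4 rows with all columns

4 rows:
1, Dave, Finance, 90000, Sydney
2, Bob, Engineering, 80000, Oslo
3, Carol, Marketing, 100000, Lima
4, Frank, Legal, 70000, Mumbai


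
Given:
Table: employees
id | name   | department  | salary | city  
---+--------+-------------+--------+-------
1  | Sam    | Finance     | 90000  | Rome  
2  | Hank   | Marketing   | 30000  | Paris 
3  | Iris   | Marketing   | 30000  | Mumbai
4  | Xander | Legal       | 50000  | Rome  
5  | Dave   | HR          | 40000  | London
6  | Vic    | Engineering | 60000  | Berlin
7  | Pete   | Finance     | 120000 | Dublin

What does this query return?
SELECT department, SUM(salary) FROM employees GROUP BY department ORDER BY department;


Summing salary within each department:
  Engineering: 60000 = 60000
  Finance: 90000 + 120000 = 210000
  HR: 40000 = 40000
  Legal: 50000 = 50000
  Marketing: 30000 + 30000 = 60000


5 groups:
Engineering, 60000
Finance, 210000
HR, 40000
Legal, 50000
Marketing, 60000


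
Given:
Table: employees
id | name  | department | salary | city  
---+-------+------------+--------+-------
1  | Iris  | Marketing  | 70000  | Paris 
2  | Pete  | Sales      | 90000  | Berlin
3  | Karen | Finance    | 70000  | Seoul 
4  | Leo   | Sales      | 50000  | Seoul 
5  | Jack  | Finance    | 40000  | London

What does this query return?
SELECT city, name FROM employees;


Projecting columns: city, name

5 rows:
Paris, Iris
Berlin, Pete
Seoul, Karen
Seoul, Leo
London, Jack


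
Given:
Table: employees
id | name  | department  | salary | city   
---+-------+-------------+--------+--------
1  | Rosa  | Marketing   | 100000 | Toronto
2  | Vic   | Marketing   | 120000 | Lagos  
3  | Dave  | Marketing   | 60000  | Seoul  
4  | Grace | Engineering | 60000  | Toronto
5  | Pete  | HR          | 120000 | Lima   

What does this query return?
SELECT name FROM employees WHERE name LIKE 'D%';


LIKE 'D%' matches names starting with 'D'
Matching: 1

1 rows:
Dave


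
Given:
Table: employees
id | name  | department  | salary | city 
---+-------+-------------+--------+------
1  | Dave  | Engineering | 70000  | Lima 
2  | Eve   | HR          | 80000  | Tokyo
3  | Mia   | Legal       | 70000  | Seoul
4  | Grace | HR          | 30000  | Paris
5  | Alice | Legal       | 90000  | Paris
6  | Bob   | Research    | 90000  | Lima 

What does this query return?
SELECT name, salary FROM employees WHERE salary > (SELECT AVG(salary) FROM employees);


Subquery: AVG(salary) = 71666.67
Filtering: salary > 71666.67
  Eve (80000) -> MATCH
  Alice (90000) -> MATCH
  Bob (90000) -> MATCH


3 rows:
Eve, 80000
Alice, 90000
Bob, 90000


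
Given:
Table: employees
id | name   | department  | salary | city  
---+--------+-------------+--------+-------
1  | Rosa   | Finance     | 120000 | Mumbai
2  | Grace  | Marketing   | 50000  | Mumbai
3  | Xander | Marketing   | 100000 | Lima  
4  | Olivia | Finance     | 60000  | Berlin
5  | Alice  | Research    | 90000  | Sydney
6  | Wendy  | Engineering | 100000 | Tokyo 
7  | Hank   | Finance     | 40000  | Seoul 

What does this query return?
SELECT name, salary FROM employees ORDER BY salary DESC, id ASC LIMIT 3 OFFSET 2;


Sort by salary DESC (id ASC tiebreak), then skip 2 and take 3
Rows 3 through 5

3 rows:
Wendy, 100000
Alice, 90000
Olivia, 60000
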